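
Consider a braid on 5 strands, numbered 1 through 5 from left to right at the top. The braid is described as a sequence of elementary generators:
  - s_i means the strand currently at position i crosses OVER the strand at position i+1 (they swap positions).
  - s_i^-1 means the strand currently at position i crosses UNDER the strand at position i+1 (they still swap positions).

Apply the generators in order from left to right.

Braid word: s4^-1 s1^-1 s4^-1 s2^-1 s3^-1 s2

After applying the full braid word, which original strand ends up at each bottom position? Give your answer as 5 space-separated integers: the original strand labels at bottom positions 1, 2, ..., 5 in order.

Gen 1 (s4^-1): strand 4 crosses under strand 5. Perm now: [1 2 3 5 4]
Gen 2 (s1^-1): strand 1 crosses under strand 2. Perm now: [2 1 3 5 4]
Gen 3 (s4^-1): strand 5 crosses under strand 4. Perm now: [2 1 3 4 5]
Gen 4 (s2^-1): strand 1 crosses under strand 3. Perm now: [2 3 1 4 5]
Gen 5 (s3^-1): strand 1 crosses under strand 4. Perm now: [2 3 4 1 5]
Gen 6 (s2): strand 3 crosses over strand 4. Perm now: [2 4 3 1 5]

Answer: 2 4 3 1 5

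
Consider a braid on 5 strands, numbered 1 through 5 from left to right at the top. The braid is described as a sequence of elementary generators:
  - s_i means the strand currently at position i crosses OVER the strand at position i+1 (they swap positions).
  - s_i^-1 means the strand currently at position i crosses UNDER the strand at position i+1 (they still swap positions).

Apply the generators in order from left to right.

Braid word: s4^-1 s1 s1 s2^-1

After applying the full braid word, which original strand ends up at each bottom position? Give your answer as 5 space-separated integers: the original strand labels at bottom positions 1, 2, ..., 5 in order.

Answer: 1 3 2 5 4

Derivation:
Gen 1 (s4^-1): strand 4 crosses under strand 5. Perm now: [1 2 3 5 4]
Gen 2 (s1): strand 1 crosses over strand 2. Perm now: [2 1 3 5 4]
Gen 3 (s1): strand 2 crosses over strand 1. Perm now: [1 2 3 5 4]
Gen 4 (s2^-1): strand 2 crosses under strand 3. Perm now: [1 3 2 5 4]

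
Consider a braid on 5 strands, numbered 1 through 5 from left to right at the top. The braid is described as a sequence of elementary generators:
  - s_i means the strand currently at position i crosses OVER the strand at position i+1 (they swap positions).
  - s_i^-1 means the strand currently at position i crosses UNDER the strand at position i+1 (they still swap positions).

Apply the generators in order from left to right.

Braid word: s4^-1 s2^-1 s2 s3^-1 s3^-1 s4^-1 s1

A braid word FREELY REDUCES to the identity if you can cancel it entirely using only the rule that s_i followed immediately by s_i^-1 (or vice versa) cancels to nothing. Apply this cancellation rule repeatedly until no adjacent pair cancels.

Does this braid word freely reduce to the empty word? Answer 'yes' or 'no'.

Answer: no

Derivation:
Gen 1 (s4^-1): push. Stack: [s4^-1]
Gen 2 (s2^-1): push. Stack: [s4^-1 s2^-1]
Gen 3 (s2): cancels prior s2^-1. Stack: [s4^-1]
Gen 4 (s3^-1): push. Stack: [s4^-1 s3^-1]
Gen 5 (s3^-1): push. Stack: [s4^-1 s3^-1 s3^-1]
Gen 6 (s4^-1): push. Stack: [s4^-1 s3^-1 s3^-1 s4^-1]
Gen 7 (s1): push. Stack: [s4^-1 s3^-1 s3^-1 s4^-1 s1]
Reduced word: s4^-1 s3^-1 s3^-1 s4^-1 s1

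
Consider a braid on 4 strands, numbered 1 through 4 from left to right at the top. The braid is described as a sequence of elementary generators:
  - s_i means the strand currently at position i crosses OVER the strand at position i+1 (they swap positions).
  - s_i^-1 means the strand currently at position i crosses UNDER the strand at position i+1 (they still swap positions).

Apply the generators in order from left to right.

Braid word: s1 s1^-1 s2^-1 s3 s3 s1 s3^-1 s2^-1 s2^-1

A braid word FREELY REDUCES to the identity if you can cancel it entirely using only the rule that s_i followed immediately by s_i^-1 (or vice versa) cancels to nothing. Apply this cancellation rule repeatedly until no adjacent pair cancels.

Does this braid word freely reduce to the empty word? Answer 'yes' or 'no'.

Answer: no

Derivation:
Gen 1 (s1): push. Stack: [s1]
Gen 2 (s1^-1): cancels prior s1. Stack: []
Gen 3 (s2^-1): push. Stack: [s2^-1]
Gen 4 (s3): push. Stack: [s2^-1 s3]
Gen 5 (s3): push. Stack: [s2^-1 s3 s3]
Gen 6 (s1): push. Stack: [s2^-1 s3 s3 s1]
Gen 7 (s3^-1): push. Stack: [s2^-1 s3 s3 s1 s3^-1]
Gen 8 (s2^-1): push. Stack: [s2^-1 s3 s3 s1 s3^-1 s2^-1]
Gen 9 (s2^-1): push. Stack: [s2^-1 s3 s3 s1 s3^-1 s2^-1 s2^-1]
Reduced word: s2^-1 s3 s3 s1 s3^-1 s2^-1 s2^-1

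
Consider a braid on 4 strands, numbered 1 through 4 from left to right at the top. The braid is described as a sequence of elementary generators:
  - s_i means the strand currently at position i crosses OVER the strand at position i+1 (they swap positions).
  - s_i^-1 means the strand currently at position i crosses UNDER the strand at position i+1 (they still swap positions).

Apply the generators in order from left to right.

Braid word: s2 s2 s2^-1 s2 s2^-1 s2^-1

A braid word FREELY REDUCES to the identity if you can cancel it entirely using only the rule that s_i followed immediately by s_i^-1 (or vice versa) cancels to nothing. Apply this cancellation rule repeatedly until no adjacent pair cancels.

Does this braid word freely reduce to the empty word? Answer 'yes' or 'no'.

Answer: yes

Derivation:
Gen 1 (s2): push. Stack: [s2]
Gen 2 (s2): push. Stack: [s2 s2]
Gen 3 (s2^-1): cancels prior s2. Stack: [s2]
Gen 4 (s2): push. Stack: [s2 s2]
Gen 5 (s2^-1): cancels prior s2. Stack: [s2]
Gen 6 (s2^-1): cancels prior s2. Stack: []
Reduced word: (empty)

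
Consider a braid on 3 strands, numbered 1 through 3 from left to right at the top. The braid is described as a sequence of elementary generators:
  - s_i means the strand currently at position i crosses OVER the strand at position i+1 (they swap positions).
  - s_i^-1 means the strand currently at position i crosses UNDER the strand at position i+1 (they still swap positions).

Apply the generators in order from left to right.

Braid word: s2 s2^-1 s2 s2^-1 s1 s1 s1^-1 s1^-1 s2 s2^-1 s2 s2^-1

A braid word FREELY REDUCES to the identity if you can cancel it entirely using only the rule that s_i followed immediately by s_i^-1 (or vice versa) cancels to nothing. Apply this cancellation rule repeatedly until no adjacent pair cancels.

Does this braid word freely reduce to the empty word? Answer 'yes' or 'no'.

Gen 1 (s2): push. Stack: [s2]
Gen 2 (s2^-1): cancels prior s2. Stack: []
Gen 3 (s2): push. Stack: [s2]
Gen 4 (s2^-1): cancels prior s2. Stack: []
Gen 5 (s1): push. Stack: [s1]
Gen 6 (s1): push. Stack: [s1 s1]
Gen 7 (s1^-1): cancels prior s1. Stack: [s1]
Gen 8 (s1^-1): cancels prior s1. Stack: []
Gen 9 (s2): push. Stack: [s2]
Gen 10 (s2^-1): cancels prior s2. Stack: []
Gen 11 (s2): push. Stack: [s2]
Gen 12 (s2^-1): cancels prior s2. Stack: []
Reduced word: (empty)

Answer: yes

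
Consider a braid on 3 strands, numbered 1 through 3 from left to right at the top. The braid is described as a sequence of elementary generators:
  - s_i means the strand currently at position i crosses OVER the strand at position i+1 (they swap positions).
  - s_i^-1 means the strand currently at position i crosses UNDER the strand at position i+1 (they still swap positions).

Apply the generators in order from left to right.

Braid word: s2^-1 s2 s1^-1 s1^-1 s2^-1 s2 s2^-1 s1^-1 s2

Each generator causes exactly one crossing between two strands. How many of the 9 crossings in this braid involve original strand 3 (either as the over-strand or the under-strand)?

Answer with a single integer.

Gen 1: crossing 2x3. Involves strand 3? yes. Count so far: 1
Gen 2: crossing 3x2. Involves strand 3? yes. Count so far: 2
Gen 3: crossing 1x2. Involves strand 3? no. Count so far: 2
Gen 4: crossing 2x1. Involves strand 3? no. Count so far: 2
Gen 5: crossing 2x3. Involves strand 3? yes. Count so far: 3
Gen 6: crossing 3x2. Involves strand 3? yes. Count so far: 4
Gen 7: crossing 2x3. Involves strand 3? yes. Count so far: 5
Gen 8: crossing 1x3. Involves strand 3? yes. Count so far: 6
Gen 9: crossing 1x2. Involves strand 3? no. Count so far: 6

Answer: 6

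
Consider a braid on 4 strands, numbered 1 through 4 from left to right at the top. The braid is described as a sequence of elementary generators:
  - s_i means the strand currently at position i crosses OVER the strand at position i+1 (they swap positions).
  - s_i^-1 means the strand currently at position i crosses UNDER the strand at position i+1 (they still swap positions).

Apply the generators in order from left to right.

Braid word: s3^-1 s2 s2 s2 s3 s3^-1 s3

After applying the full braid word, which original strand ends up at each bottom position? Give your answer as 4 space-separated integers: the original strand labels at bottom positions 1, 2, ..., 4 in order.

Answer: 1 4 3 2

Derivation:
Gen 1 (s3^-1): strand 3 crosses under strand 4. Perm now: [1 2 4 3]
Gen 2 (s2): strand 2 crosses over strand 4. Perm now: [1 4 2 3]
Gen 3 (s2): strand 4 crosses over strand 2. Perm now: [1 2 4 3]
Gen 4 (s2): strand 2 crosses over strand 4. Perm now: [1 4 2 3]
Gen 5 (s3): strand 2 crosses over strand 3. Perm now: [1 4 3 2]
Gen 6 (s3^-1): strand 3 crosses under strand 2. Perm now: [1 4 2 3]
Gen 7 (s3): strand 2 crosses over strand 3. Perm now: [1 4 3 2]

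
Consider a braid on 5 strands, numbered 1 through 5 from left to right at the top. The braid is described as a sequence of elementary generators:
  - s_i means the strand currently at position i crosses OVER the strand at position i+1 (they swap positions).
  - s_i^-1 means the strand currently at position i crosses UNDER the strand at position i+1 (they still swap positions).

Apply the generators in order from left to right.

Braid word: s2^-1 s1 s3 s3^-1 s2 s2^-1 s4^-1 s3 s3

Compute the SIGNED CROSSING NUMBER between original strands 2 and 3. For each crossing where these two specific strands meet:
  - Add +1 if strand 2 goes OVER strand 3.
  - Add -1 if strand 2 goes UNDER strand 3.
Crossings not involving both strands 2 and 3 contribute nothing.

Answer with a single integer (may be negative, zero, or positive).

Answer: -1

Derivation:
Gen 1: 2 under 3. Both 2&3? yes. Contrib: -1. Sum: -1
Gen 2: crossing 1x3. Both 2&3? no. Sum: -1
Gen 3: crossing 2x4. Both 2&3? no. Sum: -1
Gen 4: crossing 4x2. Both 2&3? no. Sum: -1
Gen 5: crossing 1x2. Both 2&3? no. Sum: -1
Gen 6: crossing 2x1. Both 2&3? no. Sum: -1
Gen 7: crossing 4x5. Both 2&3? no. Sum: -1
Gen 8: crossing 2x5. Both 2&3? no. Sum: -1
Gen 9: crossing 5x2. Both 2&3? no. Sum: -1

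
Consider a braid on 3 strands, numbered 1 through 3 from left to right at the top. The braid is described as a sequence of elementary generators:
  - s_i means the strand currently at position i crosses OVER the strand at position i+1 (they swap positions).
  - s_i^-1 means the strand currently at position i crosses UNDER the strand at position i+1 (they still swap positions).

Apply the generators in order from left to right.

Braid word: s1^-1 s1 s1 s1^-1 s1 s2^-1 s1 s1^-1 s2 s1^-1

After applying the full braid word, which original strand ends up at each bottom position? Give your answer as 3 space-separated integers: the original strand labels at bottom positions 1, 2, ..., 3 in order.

Answer: 1 2 3

Derivation:
Gen 1 (s1^-1): strand 1 crosses under strand 2. Perm now: [2 1 3]
Gen 2 (s1): strand 2 crosses over strand 1. Perm now: [1 2 3]
Gen 3 (s1): strand 1 crosses over strand 2. Perm now: [2 1 3]
Gen 4 (s1^-1): strand 2 crosses under strand 1. Perm now: [1 2 3]
Gen 5 (s1): strand 1 crosses over strand 2. Perm now: [2 1 3]
Gen 6 (s2^-1): strand 1 crosses under strand 3. Perm now: [2 3 1]
Gen 7 (s1): strand 2 crosses over strand 3. Perm now: [3 2 1]
Gen 8 (s1^-1): strand 3 crosses under strand 2. Perm now: [2 3 1]
Gen 9 (s2): strand 3 crosses over strand 1. Perm now: [2 1 3]
Gen 10 (s1^-1): strand 2 crosses under strand 1. Perm now: [1 2 3]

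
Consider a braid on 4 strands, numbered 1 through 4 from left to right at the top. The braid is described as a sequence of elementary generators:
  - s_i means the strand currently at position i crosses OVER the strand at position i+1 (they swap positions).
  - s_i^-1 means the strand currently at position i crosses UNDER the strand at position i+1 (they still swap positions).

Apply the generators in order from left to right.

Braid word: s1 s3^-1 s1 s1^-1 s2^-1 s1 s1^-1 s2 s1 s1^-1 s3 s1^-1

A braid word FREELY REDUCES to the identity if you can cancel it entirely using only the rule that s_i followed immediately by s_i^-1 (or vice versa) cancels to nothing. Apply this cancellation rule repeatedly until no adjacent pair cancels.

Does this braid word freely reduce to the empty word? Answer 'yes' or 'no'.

Answer: yes

Derivation:
Gen 1 (s1): push. Stack: [s1]
Gen 2 (s3^-1): push. Stack: [s1 s3^-1]
Gen 3 (s1): push. Stack: [s1 s3^-1 s1]
Gen 4 (s1^-1): cancels prior s1. Stack: [s1 s3^-1]
Gen 5 (s2^-1): push. Stack: [s1 s3^-1 s2^-1]
Gen 6 (s1): push. Stack: [s1 s3^-1 s2^-1 s1]
Gen 7 (s1^-1): cancels prior s1. Stack: [s1 s3^-1 s2^-1]
Gen 8 (s2): cancels prior s2^-1. Stack: [s1 s3^-1]
Gen 9 (s1): push. Stack: [s1 s3^-1 s1]
Gen 10 (s1^-1): cancels prior s1. Stack: [s1 s3^-1]
Gen 11 (s3): cancels prior s3^-1. Stack: [s1]
Gen 12 (s1^-1): cancels prior s1. Stack: []
Reduced word: (empty)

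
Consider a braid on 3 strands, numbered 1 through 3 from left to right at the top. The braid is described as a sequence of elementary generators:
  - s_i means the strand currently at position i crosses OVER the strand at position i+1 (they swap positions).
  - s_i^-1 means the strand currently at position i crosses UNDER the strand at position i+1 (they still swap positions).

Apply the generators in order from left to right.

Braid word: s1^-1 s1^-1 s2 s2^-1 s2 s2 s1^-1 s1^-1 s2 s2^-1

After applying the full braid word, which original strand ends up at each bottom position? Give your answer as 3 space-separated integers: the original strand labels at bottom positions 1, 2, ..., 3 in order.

Gen 1 (s1^-1): strand 1 crosses under strand 2. Perm now: [2 1 3]
Gen 2 (s1^-1): strand 2 crosses under strand 1. Perm now: [1 2 3]
Gen 3 (s2): strand 2 crosses over strand 3. Perm now: [1 3 2]
Gen 4 (s2^-1): strand 3 crosses under strand 2. Perm now: [1 2 3]
Gen 5 (s2): strand 2 crosses over strand 3. Perm now: [1 3 2]
Gen 6 (s2): strand 3 crosses over strand 2. Perm now: [1 2 3]
Gen 7 (s1^-1): strand 1 crosses under strand 2. Perm now: [2 1 3]
Gen 8 (s1^-1): strand 2 crosses under strand 1. Perm now: [1 2 3]
Gen 9 (s2): strand 2 crosses over strand 3. Perm now: [1 3 2]
Gen 10 (s2^-1): strand 3 crosses under strand 2. Perm now: [1 2 3]

Answer: 1 2 3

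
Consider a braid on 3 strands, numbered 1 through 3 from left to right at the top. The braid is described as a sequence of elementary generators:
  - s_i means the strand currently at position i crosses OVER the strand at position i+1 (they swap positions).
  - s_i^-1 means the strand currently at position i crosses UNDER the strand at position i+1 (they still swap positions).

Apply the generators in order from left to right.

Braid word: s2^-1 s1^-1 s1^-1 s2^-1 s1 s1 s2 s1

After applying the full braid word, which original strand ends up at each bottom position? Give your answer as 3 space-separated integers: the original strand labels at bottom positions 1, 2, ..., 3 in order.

Answer: 3 1 2

Derivation:
Gen 1 (s2^-1): strand 2 crosses under strand 3. Perm now: [1 3 2]
Gen 2 (s1^-1): strand 1 crosses under strand 3. Perm now: [3 1 2]
Gen 3 (s1^-1): strand 3 crosses under strand 1. Perm now: [1 3 2]
Gen 4 (s2^-1): strand 3 crosses under strand 2. Perm now: [1 2 3]
Gen 5 (s1): strand 1 crosses over strand 2. Perm now: [2 1 3]
Gen 6 (s1): strand 2 crosses over strand 1. Perm now: [1 2 3]
Gen 7 (s2): strand 2 crosses over strand 3. Perm now: [1 3 2]
Gen 8 (s1): strand 1 crosses over strand 3. Perm now: [3 1 2]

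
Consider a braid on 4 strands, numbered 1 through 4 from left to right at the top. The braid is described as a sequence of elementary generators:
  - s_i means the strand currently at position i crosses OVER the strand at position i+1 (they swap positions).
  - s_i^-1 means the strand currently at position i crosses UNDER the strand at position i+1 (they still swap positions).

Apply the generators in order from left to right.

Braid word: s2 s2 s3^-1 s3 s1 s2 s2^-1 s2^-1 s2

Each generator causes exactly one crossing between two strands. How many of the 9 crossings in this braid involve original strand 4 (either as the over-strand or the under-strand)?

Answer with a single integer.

Answer: 2

Derivation:
Gen 1: crossing 2x3. Involves strand 4? no. Count so far: 0
Gen 2: crossing 3x2. Involves strand 4? no. Count so far: 0
Gen 3: crossing 3x4. Involves strand 4? yes. Count so far: 1
Gen 4: crossing 4x3. Involves strand 4? yes. Count so far: 2
Gen 5: crossing 1x2. Involves strand 4? no. Count so far: 2
Gen 6: crossing 1x3. Involves strand 4? no. Count so far: 2
Gen 7: crossing 3x1. Involves strand 4? no. Count so far: 2
Gen 8: crossing 1x3. Involves strand 4? no. Count so far: 2
Gen 9: crossing 3x1. Involves strand 4? no. Count so far: 2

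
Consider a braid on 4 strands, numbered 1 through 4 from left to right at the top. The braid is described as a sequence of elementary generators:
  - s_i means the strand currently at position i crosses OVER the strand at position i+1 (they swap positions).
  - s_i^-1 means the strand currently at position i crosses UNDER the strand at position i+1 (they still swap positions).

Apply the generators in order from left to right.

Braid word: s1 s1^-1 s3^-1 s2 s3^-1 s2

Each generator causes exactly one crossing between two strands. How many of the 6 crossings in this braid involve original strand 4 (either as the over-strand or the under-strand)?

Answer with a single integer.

Gen 1: crossing 1x2. Involves strand 4? no. Count so far: 0
Gen 2: crossing 2x1. Involves strand 4? no. Count so far: 0
Gen 3: crossing 3x4. Involves strand 4? yes. Count so far: 1
Gen 4: crossing 2x4. Involves strand 4? yes. Count so far: 2
Gen 5: crossing 2x3. Involves strand 4? no. Count so far: 2
Gen 6: crossing 4x3. Involves strand 4? yes. Count so far: 3

Answer: 3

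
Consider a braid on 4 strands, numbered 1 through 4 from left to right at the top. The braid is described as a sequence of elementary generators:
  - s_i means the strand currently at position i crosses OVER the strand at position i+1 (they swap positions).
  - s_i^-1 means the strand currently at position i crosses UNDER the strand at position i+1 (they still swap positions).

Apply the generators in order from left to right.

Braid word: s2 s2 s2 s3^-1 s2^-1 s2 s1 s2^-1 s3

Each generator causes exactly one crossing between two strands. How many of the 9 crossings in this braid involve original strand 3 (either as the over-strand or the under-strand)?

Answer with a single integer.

Answer: 6

Derivation:
Gen 1: crossing 2x3. Involves strand 3? yes. Count so far: 1
Gen 2: crossing 3x2. Involves strand 3? yes. Count so far: 2
Gen 3: crossing 2x3. Involves strand 3? yes. Count so far: 3
Gen 4: crossing 2x4. Involves strand 3? no. Count so far: 3
Gen 5: crossing 3x4. Involves strand 3? yes. Count so far: 4
Gen 6: crossing 4x3. Involves strand 3? yes. Count so far: 5
Gen 7: crossing 1x3. Involves strand 3? yes. Count so far: 6
Gen 8: crossing 1x4. Involves strand 3? no. Count so far: 6
Gen 9: crossing 1x2. Involves strand 3? no. Count so far: 6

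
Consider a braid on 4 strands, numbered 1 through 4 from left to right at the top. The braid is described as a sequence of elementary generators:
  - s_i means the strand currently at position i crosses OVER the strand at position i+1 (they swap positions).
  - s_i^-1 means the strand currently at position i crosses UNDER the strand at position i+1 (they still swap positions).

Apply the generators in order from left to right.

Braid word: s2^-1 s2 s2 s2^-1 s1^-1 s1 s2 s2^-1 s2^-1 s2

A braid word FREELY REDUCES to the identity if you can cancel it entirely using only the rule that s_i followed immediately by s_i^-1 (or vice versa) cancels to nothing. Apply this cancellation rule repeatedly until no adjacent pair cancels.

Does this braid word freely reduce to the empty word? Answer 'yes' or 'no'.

Answer: yes

Derivation:
Gen 1 (s2^-1): push. Stack: [s2^-1]
Gen 2 (s2): cancels prior s2^-1. Stack: []
Gen 3 (s2): push. Stack: [s2]
Gen 4 (s2^-1): cancels prior s2. Stack: []
Gen 5 (s1^-1): push. Stack: [s1^-1]
Gen 6 (s1): cancels prior s1^-1. Stack: []
Gen 7 (s2): push. Stack: [s2]
Gen 8 (s2^-1): cancels prior s2. Stack: []
Gen 9 (s2^-1): push. Stack: [s2^-1]
Gen 10 (s2): cancels prior s2^-1. Stack: []
Reduced word: (empty)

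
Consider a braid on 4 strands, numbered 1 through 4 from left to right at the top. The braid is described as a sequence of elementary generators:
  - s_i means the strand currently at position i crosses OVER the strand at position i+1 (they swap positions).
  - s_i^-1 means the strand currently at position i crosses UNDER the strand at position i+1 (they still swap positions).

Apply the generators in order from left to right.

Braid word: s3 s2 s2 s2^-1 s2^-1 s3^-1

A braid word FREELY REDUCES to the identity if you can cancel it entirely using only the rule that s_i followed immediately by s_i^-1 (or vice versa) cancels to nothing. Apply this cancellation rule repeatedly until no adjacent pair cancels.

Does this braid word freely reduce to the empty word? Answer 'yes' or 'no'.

Answer: yes

Derivation:
Gen 1 (s3): push. Stack: [s3]
Gen 2 (s2): push. Stack: [s3 s2]
Gen 3 (s2): push. Stack: [s3 s2 s2]
Gen 4 (s2^-1): cancels prior s2. Stack: [s3 s2]
Gen 5 (s2^-1): cancels prior s2. Stack: [s3]
Gen 6 (s3^-1): cancels prior s3. Stack: []
Reduced word: (empty)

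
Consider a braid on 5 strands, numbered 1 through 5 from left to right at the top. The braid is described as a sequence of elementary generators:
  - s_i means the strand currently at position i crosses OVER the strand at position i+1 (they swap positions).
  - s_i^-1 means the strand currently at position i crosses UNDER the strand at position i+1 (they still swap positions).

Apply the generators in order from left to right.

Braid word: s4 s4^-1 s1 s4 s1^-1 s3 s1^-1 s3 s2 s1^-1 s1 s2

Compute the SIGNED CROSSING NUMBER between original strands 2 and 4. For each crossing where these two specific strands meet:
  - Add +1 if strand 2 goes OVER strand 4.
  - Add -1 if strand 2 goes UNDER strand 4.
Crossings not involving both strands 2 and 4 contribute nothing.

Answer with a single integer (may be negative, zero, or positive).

Gen 1: crossing 4x5. Both 2&4? no. Sum: 0
Gen 2: crossing 5x4. Both 2&4? no. Sum: 0
Gen 3: crossing 1x2. Both 2&4? no. Sum: 0
Gen 4: crossing 4x5. Both 2&4? no. Sum: 0
Gen 5: crossing 2x1. Both 2&4? no. Sum: 0
Gen 6: crossing 3x5. Both 2&4? no. Sum: 0
Gen 7: crossing 1x2. Both 2&4? no. Sum: 0
Gen 8: crossing 5x3. Both 2&4? no. Sum: 0
Gen 9: crossing 1x3. Both 2&4? no. Sum: 0
Gen 10: crossing 2x3. Both 2&4? no. Sum: 0
Gen 11: crossing 3x2. Both 2&4? no. Sum: 0
Gen 12: crossing 3x1. Both 2&4? no. Sum: 0

Answer: 0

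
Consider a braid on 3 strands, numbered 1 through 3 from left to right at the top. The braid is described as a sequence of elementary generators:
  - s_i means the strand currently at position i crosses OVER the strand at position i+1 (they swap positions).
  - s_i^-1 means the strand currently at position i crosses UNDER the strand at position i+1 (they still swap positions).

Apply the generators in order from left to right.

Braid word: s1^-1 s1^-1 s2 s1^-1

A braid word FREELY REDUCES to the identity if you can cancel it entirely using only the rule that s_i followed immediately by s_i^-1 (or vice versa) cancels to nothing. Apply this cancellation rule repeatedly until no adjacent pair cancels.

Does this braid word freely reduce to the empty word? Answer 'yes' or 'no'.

Gen 1 (s1^-1): push. Stack: [s1^-1]
Gen 2 (s1^-1): push. Stack: [s1^-1 s1^-1]
Gen 3 (s2): push. Stack: [s1^-1 s1^-1 s2]
Gen 4 (s1^-1): push. Stack: [s1^-1 s1^-1 s2 s1^-1]
Reduced word: s1^-1 s1^-1 s2 s1^-1

Answer: no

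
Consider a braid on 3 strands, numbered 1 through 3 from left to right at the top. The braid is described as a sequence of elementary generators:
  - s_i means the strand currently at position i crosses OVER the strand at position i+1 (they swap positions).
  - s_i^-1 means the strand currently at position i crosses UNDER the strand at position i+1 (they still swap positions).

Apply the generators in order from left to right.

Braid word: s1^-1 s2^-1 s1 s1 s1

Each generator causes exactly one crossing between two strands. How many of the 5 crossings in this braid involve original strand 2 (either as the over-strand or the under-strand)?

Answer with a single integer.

Answer: 4

Derivation:
Gen 1: crossing 1x2. Involves strand 2? yes. Count so far: 1
Gen 2: crossing 1x3. Involves strand 2? no. Count so far: 1
Gen 3: crossing 2x3. Involves strand 2? yes. Count so far: 2
Gen 4: crossing 3x2. Involves strand 2? yes. Count so far: 3
Gen 5: crossing 2x3. Involves strand 2? yes. Count so far: 4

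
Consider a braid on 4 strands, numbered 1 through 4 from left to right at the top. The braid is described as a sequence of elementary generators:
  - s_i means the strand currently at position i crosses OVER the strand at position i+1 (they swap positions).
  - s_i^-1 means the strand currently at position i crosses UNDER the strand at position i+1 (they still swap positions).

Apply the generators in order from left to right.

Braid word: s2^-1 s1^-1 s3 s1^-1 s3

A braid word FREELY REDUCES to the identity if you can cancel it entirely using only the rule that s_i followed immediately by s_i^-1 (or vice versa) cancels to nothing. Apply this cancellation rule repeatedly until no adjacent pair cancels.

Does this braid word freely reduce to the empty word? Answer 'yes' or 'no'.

Gen 1 (s2^-1): push. Stack: [s2^-1]
Gen 2 (s1^-1): push. Stack: [s2^-1 s1^-1]
Gen 3 (s3): push. Stack: [s2^-1 s1^-1 s3]
Gen 4 (s1^-1): push. Stack: [s2^-1 s1^-1 s3 s1^-1]
Gen 5 (s3): push. Stack: [s2^-1 s1^-1 s3 s1^-1 s3]
Reduced word: s2^-1 s1^-1 s3 s1^-1 s3

Answer: no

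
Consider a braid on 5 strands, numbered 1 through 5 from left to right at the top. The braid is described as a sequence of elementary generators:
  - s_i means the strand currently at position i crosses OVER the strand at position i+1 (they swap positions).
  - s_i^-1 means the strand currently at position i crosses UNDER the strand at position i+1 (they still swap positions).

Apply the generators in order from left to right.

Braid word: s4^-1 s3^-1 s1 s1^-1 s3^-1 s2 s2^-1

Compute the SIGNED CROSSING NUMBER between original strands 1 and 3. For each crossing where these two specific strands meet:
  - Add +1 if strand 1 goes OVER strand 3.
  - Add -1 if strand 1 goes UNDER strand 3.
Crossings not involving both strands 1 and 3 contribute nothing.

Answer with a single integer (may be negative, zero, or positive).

Answer: 0

Derivation:
Gen 1: crossing 4x5. Both 1&3? no. Sum: 0
Gen 2: crossing 3x5. Both 1&3? no. Sum: 0
Gen 3: crossing 1x2. Both 1&3? no. Sum: 0
Gen 4: crossing 2x1. Both 1&3? no. Sum: 0
Gen 5: crossing 5x3. Both 1&3? no. Sum: 0
Gen 6: crossing 2x3. Both 1&3? no. Sum: 0
Gen 7: crossing 3x2. Both 1&3? no. Sum: 0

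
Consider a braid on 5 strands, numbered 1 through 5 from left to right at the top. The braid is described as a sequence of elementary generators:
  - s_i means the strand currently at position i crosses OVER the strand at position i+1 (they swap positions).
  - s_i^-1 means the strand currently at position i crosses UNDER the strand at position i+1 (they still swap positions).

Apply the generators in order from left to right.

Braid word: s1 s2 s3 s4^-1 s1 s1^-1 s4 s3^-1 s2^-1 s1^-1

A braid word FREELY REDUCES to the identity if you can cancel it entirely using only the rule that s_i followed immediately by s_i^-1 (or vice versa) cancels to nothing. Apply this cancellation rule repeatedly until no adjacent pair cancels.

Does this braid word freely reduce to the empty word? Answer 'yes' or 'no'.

Answer: yes

Derivation:
Gen 1 (s1): push. Stack: [s1]
Gen 2 (s2): push. Stack: [s1 s2]
Gen 3 (s3): push. Stack: [s1 s2 s3]
Gen 4 (s4^-1): push. Stack: [s1 s2 s3 s4^-1]
Gen 5 (s1): push. Stack: [s1 s2 s3 s4^-1 s1]
Gen 6 (s1^-1): cancels prior s1. Stack: [s1 s2 s3 s4^-1]
Gen 7 (s4): cancels prior s4^-1. Stack: [s1 s2 s3]
Gen 8 (s3^-1): cancels prior s3. Stack: [s1 s2]
Gen 9 (s2^-1): cancels prior s2. Stack: [s1]
Gen 10 (s1^-1): cancels prior s1. Stack: []
Reduced word: (empty)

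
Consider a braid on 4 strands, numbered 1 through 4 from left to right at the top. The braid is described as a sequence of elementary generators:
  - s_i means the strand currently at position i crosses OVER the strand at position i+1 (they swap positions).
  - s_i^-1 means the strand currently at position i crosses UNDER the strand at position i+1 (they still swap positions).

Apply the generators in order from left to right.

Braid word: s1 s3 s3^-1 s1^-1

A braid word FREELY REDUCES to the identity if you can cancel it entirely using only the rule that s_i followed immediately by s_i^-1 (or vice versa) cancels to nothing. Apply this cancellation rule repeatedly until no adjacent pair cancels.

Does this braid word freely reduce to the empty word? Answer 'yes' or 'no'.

Gen 1 (s1): push. Stack: [s1]
Gen 2 (s3): push. Stack: [s1 s3]
Gen 3 (s3^-1): cancels prior s3. Stack: [s1]
Gen 4 (s1^-1): cancels prior s1. Stack: []
Reduced word: (empty)

Answer: yes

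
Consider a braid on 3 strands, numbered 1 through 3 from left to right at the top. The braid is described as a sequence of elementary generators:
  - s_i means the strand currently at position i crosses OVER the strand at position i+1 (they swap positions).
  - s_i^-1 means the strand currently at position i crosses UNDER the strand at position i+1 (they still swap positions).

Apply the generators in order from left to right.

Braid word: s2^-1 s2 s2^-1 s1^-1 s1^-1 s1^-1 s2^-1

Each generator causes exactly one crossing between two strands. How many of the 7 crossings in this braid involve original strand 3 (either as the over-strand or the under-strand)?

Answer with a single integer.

Answer: 6

Derivation:
Gen 1: crossing 2x3. Involves strand 3? yes. Count so far: 1
Gen 2: crossing 3x2. Involves strand 3? yes. Count so far: 2
Gen 3: crossing 2x3. Involves strand 3? yes. Count so far: 3
Gen 4: crossing 1x3. Involves strand 3? yes. Count so far: 4
Gen 5: crossing 3x1. Involves strand 3? yes. Count so far: 5
Gen 6: crossing 1x3. Involves strand 3? yes. Count so far: 6
Gen 7: crossing 1x2. Involves strand 3? no. Count so far: 6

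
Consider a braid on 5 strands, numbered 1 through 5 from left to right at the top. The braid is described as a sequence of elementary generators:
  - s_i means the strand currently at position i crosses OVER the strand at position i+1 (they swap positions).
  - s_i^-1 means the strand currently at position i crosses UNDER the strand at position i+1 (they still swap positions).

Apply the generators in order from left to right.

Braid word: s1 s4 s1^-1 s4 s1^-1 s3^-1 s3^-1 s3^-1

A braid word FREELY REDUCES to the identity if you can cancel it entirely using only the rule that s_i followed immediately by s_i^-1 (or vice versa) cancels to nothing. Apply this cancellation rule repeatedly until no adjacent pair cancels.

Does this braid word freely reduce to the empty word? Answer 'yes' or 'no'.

Gen 1 (s1): push. Stack: [s1]
Gen 2 (s4): push. Stack: [s1 s4]
Gen 3 (s1^-1): push. Stack: [s1 s4 s1^-1]
Gen 4 (s4): push. Stack: [s1 s4 s1^-1 s4]
Gen 5 (s1^-1): push. Stack: [s1 s4 s1^-1 s4 s1^-1]
Gen 6 (s3^-1): push. Stack: [s1 s4 s1^-1 s4 s1^-1 s3^-1]
Gen 7 (s3^-1): push. Stack: [s1 s4 s1^-1 s4 s1^-1 s3^-1 s3^-1]
Gen 8 (s3^-1): push. Stack: [s1 s4 s1^-1 s4 s1^-1 s3^-1 s3^-1 s3^-1]
Reduced word: s1 s4 s1^-1 s4 s1^-1 s3^-1 s3^-1 s3^-1

Answer: no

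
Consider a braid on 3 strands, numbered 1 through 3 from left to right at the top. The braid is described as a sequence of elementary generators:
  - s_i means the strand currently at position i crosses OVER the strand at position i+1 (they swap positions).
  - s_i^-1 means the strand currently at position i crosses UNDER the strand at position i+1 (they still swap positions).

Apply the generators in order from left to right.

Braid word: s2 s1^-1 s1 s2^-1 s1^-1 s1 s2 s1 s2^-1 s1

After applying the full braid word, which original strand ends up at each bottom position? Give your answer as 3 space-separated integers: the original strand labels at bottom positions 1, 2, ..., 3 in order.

Gen 1 (s2): strand 2 crosses over strand 3. Perm now: [1 3 2]
Gen 2 (s1^-1): strand 1 crosses under strand 3. Perm now: [3 1 2]
Gen 3 (s1): strand 3 crosses over strand 1. Perm now: [1 3 2]
Gen 4 (s2^-1): strand 3 crosses under strand 2. Perm now: [1 2 3]
Gen 5 (s1^-1): strand 1 crosses under strand 2. Perm now: [2 1 3]
Gen 6 (s1): strand 2 crosses over strand 1. Perm now: [1 2 3]
Gen 7 (s2): strand 2 crosses over strand 3. Perm now: [1 3 2]
Gen 8 (s1): strand 1 crosses over strand 3. Perm now: [3 1 2]
Gen 9 (s2^-1): strand 1 crosses under strand 2. Perm now: [3 2 1]
Gen 10 (s1): strand 3 crosses over strand 2. Perm now: [2 3 1]

Answer: 2 3 1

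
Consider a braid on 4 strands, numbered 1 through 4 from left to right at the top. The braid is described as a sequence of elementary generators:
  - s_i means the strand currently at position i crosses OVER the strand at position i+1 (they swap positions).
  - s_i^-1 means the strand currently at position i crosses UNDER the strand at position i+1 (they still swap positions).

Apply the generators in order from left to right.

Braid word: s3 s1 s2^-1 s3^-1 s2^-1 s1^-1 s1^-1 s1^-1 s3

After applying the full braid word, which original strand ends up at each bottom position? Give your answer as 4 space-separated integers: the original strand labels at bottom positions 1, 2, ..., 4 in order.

Answer: 3 2 1 4

Derivation:
Gen 1 (s3): strand 3 crosses over strand 4. Perm now: [1 2 4 3]
Gen 2 (s1): strand 1 crosses over strand 2. Perm now: [2 1 4 3]
Gen 3 (s2^-1): strand 1 crosses under strand 4. Perm now: [2 4 1 3]
Gen 4 (s3^-1): strand 1 crosses under strand 3. Perm now: [2 4 3 1]
Gen 5 (s2^-1): strand 4 crosses under strand 3. Perm now: [2 3 4 1]
Gen 6 (s1^-1): strand 2 crosses under strand 3. Perm now: [3 2 4 1]
Gen 7 (s1^-1): strand 3 crosses under strand 2. Perm now: [2 3 4 1]
Gen 8 (s1^-1): strand 2 crosses under strand 3. Perm now: [3 2 4 1]
Gen 9 (s3): strand 4 crosses over strand 1. Perm now: [3 2 1 4]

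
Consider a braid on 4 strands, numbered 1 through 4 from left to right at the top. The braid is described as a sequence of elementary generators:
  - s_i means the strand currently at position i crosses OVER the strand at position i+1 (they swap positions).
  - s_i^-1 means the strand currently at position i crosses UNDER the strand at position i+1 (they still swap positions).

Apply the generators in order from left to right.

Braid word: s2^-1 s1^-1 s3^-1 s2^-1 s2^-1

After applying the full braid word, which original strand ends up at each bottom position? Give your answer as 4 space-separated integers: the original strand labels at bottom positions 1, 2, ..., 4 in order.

Gen 1 (s2^-1): strand 2 crosses under strand 3. Perm now: [1 3 2 4]
Gen 2 (s1^-1): strand 1 crosses under strand 3. Perm now: [3 1 2 4]
Gen 3 (s3^-1): strand 2 crosses under strand 4. Perm now: [3 1 4 2]
Gen 4 (s2^-1): strand 1 crosses under strand 4. Perm now: [3 4 1 2]
Gen 5 (s2^-1): strand 4 crosses under strand 1. Perm now: [3 1 4 2]

Answer: 3 1 4 2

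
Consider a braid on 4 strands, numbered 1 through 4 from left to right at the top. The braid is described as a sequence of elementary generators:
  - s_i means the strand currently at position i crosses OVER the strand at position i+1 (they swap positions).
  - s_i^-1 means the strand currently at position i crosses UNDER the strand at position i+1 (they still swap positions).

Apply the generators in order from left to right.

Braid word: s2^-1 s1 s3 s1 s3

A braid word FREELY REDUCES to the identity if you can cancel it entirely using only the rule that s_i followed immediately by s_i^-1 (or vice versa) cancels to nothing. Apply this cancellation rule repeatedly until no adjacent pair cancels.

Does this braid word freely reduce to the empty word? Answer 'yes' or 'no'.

Gen 1 (s2^-1): push. Stack: [s2^-1]
Gen 2 (s1): push. Stack: [s2^-1 s1]
Gen 3 (s3): push. Stack: [s2^-1 s1 s3]
Gen 4 (s1): push. Stack: [s2^-1 s1 s3 s1]
Gen 5 (s3): push. Stack: [s2^-1 s1 s3 s1 s3]
Reduced word: s2^-1 s1 s3 s1 s3

Answer: no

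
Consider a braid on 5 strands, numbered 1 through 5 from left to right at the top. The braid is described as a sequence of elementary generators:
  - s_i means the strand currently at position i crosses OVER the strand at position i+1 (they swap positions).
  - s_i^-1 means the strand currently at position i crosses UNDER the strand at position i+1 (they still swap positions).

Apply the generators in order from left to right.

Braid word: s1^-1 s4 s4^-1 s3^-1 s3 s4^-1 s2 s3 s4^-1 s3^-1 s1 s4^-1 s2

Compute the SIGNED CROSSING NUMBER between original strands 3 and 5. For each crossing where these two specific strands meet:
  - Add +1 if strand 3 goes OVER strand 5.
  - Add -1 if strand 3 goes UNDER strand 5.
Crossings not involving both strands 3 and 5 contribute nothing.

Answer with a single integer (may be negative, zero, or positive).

Answer: 0

Derivation:
Gen 1: crossing 1x2. Both 3&5? no. Sum: 0
Gen 2: crossing 4x5. Both 3&5? no. Sum: 0
Gen 3: crossing 5x4. Both 3&5? no. Sum: 0
Gen 4: crossing 3x4. Both 3&5? no. Sum: 0
Gen 5: crossing 4x3. Both 3&5? no. Sum: 0
Gen 6: crossing 4x5. Both 3&5? no. Sum: 0
Gen 7: crossing 1x3. Both 3&5? no. Sum: 0
Gen 8: crossing 1x5. Both 3&5? no. Sum: 0
Gen 9: crossing 1x4. Both 3&5? no. Sum: 0
Gen 10: crossing 5x4. Both 3&5? no. Sum: 0
Gen 11: crossing 2x3. Both 3&5? no. Sum: 0
Gen 12: crossing 5x1. Both 3&5? no. Sum: 0
Gen 13: crossing 2x4. Both 3&5? no. Sum: 0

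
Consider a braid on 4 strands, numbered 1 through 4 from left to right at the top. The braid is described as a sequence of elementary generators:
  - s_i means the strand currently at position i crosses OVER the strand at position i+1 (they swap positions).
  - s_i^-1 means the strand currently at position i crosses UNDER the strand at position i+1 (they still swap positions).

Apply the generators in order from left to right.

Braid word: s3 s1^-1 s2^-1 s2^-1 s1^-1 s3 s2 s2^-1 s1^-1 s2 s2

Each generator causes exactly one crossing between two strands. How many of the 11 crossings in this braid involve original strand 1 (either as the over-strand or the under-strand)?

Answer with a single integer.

Answer: 7

Derivation:
Gen 1: crossing 3x4. Involves strand 1? no. Count so far: 0
Gen 2: crossing 1x2. Involves strand 1? yes. Count so far: 1
Gen 3: crossing 1x4. Involves strand 1? yes. Count so far: 2
Gen 4: crossing 4x1. Involves strand 1? yes. Count so far: 3
Gen 5: crossing 2x1. Involves strand 1? yes. Count so far: 4
Gen 6: crossing 4x3. Involves strand 1? no. Count so far: 4
Gen 7: crossing 2x3. Involves strand 1? no. Count so far: 4
Gen 8: crossing 3x2. Involves strand 1? no. Count so far: 4
Gen 9: crossing 1x2. Involves strand 1? yes. Count so far: 5
Gen 10: crossing 1x3. Involves strand 1? yes. Count so far: 6
Gen 11: crossing 3x1. Involves strand 1? yes. Count so far: 7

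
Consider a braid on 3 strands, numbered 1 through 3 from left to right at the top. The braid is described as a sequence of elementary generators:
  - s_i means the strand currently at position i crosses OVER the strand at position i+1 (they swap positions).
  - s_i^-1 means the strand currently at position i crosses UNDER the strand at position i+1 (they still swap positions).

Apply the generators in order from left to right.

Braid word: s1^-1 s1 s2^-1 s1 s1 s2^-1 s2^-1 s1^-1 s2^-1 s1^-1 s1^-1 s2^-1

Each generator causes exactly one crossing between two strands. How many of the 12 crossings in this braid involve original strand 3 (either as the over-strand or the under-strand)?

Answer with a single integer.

Answer: 8

Derivation:
Gen 1: crossing 1x2. Involves strand 3? no. Count so far: 0
Gen 2: crossing 2x1. Involves strand 3? no. Count so far: 0
Gen 3: crossing 2x3. Involves strand 3? yes. Count so far: 1
Gen 4: crossing 1x3. Involves strand 3? yes. Count so far: 2
Gen 5: crossing 3x1. Involves strand 3? yes. Count so far: 3
Gen 6: crossing 3x2. Involves strand 3? yes. Count so far: 4
Gen 7: crossing 2x3. Involves strand 3? yes. Count so far: 5
Gen 8: crossing 1x3. Involves strand 3? yes. Count so far: 6
Gen 9: crossing 1x2. Involves strand 3? no. Count so far: 6
Gen 10: crossing 3x2. Involves strand 3? yes. Count so far: 7
Gen 11: crossing 2x3. Involves strand 3? yes. Count so far: 8
Gen 12: crossing 2x1. Involves strand 3? no. Count so far: 8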